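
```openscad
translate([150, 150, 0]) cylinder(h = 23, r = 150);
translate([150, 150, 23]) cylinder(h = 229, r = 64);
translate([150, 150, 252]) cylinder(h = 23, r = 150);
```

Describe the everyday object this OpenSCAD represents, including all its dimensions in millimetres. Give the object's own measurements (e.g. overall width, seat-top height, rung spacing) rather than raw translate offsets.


A spool: two coaxial disc flanges of radius 150 mm and thickness 23 mm, joined by a core cylinder of radius 64 mm and height 229 mm. The lower flange rests on z = 0 and the three cylinders share a vertical axis.


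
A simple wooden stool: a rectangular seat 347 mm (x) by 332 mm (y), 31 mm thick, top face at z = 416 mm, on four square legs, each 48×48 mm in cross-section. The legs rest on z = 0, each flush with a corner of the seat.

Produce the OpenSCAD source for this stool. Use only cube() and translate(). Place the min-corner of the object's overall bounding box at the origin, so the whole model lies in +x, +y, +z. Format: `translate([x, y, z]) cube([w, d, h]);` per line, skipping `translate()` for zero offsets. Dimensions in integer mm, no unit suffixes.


// leg_h = 416 - 31 = 385
translate([0, 0, 385]) cube([347, 332, 31]);
cube([48, 48, 385]);
translate([299, 0, 0]) cube([48, 48, 385]);
translate([0, 284, 0]) cube([48, 48, 385]);
translate([299, 284, 0]) cube([48, 48, 385]);


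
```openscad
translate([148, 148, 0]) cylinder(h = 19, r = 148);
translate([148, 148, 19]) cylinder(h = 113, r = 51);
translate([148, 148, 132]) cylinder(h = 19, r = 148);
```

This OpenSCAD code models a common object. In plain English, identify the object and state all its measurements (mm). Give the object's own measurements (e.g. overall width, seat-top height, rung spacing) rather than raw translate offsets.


A spool: two coaxial disc flanges of radius 148 mm and thickness 19 mm, joined by a core cylinder of radius 51 mm and height 113 mm. The lower flange rests on z = 0 and the three cylinders share a vertical axis.


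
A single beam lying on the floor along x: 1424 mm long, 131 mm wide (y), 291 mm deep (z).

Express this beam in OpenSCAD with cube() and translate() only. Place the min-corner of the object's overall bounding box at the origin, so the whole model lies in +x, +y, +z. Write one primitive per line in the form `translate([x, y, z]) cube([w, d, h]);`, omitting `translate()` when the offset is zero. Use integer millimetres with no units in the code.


cube([1424, 131, 291]);


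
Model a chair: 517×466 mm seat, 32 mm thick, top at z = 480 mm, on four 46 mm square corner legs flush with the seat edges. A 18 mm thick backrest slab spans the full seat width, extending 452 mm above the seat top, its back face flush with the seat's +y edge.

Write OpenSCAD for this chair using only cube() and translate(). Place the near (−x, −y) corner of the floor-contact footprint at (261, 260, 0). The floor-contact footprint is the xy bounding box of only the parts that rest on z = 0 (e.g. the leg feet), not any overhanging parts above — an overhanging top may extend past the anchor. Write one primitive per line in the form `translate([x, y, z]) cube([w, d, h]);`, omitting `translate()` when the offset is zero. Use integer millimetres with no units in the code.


// leg_h = 480 - 32 = 448
translate([261, 260, 448]) cube([517, 466, 32]);
translate([261, 260, 0]) cube([46, 46, 448]);
translate([732, 260, 0]) cube([46, 46, 448]);
translate([261, 680, 0]) cube([46, 46, 448]);
translate([732, 680, 0]) cube([46, 46, 448]);
translate([261, 708, 480]) cube([517, 18, 452]);


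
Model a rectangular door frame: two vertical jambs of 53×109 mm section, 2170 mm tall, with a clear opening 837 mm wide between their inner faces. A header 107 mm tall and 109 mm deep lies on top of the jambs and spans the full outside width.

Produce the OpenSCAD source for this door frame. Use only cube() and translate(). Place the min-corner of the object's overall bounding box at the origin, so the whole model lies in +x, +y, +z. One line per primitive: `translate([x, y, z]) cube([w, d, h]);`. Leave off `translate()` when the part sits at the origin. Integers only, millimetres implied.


cube([53, 109, 2170]);
translate([890, 0, 0]) cube([53, 109, 2170]);
translate([0, 0, 2170]) cube([943, 109, 107]);


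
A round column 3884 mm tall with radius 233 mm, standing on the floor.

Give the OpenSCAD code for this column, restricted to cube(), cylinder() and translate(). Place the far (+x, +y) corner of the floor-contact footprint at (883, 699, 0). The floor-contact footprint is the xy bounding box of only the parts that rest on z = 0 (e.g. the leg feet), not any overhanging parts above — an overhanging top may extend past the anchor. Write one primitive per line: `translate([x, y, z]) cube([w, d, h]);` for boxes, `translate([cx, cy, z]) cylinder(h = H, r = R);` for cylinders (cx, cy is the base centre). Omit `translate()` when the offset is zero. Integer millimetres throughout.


translate([650, 466, 0]) cylinder(h = 3884, r = 233);


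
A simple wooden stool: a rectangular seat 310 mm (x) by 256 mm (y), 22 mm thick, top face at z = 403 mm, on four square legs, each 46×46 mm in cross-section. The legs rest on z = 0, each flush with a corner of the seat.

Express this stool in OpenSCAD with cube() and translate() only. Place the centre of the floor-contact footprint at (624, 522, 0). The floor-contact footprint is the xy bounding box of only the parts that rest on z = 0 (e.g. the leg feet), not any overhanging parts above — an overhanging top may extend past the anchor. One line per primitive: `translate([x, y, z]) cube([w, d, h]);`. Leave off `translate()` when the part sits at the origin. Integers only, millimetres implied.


translate([469, 394, 381]) cube([310, 256, 22]);
translate([469, 394, 0]) cube([46, 46, 381]);
translate([733, 394, 0]) cube([46, 46, 381]);
translate([469, 604, 0]) cube([46, 46, 381]);
translate([733, 604, 0]) cube([46, 46, 381]);


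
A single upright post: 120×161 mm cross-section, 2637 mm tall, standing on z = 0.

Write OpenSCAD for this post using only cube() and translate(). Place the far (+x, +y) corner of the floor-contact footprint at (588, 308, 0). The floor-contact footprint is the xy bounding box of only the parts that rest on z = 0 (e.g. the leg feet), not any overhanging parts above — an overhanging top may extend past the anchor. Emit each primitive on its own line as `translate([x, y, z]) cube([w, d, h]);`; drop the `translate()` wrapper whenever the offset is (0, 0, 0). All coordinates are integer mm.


translate([468, 147, 0]) cube([120, 161, 2637]);


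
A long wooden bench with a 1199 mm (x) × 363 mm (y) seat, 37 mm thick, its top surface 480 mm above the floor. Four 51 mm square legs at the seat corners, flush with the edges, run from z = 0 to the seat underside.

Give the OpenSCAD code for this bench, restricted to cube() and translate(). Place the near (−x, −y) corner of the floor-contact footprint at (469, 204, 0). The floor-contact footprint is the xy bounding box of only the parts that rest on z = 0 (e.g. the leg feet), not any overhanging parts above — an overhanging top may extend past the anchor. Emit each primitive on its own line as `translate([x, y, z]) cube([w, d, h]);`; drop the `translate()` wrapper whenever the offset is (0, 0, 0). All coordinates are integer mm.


translate([469, 204, 443]) cube([1199, 363, 37]);
translate([469, 204, 0]) cube([51, 51, 443]);
translate([469, 516, 0]) cube([51, 51, 443]);
translate([1617, 204, 0]) cube([51, 51, 443]);
translate([1617, 516, 0]) cube([51, 51, 443]);


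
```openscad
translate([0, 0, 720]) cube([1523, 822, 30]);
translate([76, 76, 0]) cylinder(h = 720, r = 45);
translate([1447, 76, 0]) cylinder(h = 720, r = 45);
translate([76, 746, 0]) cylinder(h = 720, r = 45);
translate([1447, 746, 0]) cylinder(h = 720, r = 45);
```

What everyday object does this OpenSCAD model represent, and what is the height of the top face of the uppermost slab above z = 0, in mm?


A table. The table height is 750 mm.

A 1523×822×30 slab sits at z = 720 on four Ø90 mm round legs — a table. The top surface is at 720 + 30 = 750 mm.


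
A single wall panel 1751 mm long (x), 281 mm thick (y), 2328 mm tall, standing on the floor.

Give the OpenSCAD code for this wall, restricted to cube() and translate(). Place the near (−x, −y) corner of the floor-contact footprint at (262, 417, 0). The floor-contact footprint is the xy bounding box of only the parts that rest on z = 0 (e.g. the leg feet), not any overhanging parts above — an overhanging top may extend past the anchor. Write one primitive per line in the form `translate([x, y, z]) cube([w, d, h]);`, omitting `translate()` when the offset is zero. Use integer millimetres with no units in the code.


translate([262, 417, 0]) cube([1751, 281, 2328]);


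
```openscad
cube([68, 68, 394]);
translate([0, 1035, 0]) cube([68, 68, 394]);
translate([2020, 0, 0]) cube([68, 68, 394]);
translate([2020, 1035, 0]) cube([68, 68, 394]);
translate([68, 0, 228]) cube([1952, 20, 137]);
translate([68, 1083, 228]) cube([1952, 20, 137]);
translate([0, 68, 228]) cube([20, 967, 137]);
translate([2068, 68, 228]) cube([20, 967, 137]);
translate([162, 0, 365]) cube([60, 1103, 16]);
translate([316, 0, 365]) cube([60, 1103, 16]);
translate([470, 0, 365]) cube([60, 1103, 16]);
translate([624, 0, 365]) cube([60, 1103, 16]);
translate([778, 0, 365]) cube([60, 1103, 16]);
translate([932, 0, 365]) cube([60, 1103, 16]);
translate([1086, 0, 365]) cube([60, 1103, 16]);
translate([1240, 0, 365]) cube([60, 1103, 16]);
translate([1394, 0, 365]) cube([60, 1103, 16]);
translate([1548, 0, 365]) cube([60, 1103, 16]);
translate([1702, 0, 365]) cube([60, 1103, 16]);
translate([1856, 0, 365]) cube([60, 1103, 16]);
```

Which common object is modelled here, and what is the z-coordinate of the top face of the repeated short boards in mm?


A bed frame. The slat-top height is 381 mm.

Four posts, four rails, and a row of slats — a bed frame. Slats sit on the rails at z = 228 + 137 = 365; with slat thickness 16, the top is 381 mm.


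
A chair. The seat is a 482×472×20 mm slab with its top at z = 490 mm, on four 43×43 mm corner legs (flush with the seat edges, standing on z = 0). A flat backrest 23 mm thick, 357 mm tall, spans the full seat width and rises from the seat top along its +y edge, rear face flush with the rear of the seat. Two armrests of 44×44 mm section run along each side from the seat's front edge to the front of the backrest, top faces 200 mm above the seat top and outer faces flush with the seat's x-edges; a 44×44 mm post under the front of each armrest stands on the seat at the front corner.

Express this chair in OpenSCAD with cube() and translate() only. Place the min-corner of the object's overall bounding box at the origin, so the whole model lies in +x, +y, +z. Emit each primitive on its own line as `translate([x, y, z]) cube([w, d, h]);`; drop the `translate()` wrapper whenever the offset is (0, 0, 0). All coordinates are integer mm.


translate([0, 0, 470]) cube([482, 472, 20]);
cube([43, 43, 470]);
translate([439, 0, 0]) cube([43, 43, 470]);
translate([0, 429, 0]) cube([43, 43, 470]);
translate([439, 429, 0]) cube([43, 43, 470]);
translate([0, 449, 490]) cube([482, 23, 357]);
translate([0, 0, 646]) cube([44, 449, 44]);
translate([438, 0, 646]) cube([44, 449, 44]);
translate([0, 0, 490]) cube([44, 44, 156]);
translate([438, 0, 490]) cube([44, 44, 156]);


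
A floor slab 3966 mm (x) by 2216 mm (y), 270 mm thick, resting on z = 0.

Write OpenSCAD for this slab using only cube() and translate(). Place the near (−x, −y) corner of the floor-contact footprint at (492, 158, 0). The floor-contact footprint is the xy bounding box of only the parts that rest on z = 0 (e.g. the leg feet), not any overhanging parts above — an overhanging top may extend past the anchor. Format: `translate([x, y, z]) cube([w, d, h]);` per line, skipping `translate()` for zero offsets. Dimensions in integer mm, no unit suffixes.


translate([492, 158, 0]) cube([3966, 2216, 270]);


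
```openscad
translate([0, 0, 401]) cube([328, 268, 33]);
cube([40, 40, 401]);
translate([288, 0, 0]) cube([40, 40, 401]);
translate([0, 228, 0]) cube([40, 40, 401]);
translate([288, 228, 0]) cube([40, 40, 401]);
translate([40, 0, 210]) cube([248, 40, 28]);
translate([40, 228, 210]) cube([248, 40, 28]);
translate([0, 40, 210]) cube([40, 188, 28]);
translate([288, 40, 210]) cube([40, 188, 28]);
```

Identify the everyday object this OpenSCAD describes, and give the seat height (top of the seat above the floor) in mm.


A stool. The seat height is 434 mm.

A 328×268×33 slab at z = 401 on four corner posts — a stool. The seat top is 401 + 33 = 434 mm.


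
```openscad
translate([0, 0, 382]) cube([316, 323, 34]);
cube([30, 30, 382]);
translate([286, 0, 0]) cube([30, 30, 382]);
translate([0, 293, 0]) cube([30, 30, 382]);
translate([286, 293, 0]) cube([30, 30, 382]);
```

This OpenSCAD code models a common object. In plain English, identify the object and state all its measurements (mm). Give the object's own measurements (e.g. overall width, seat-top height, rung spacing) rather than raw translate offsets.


A four-legged stool. The seat is a 316×323×34 mm slab whose top surface is at z = 416 mm; four square legs, each 30×30 mm in cross-section, run from the floor (z = 0) to the underside of the seat, each flush with a corner of the seat.


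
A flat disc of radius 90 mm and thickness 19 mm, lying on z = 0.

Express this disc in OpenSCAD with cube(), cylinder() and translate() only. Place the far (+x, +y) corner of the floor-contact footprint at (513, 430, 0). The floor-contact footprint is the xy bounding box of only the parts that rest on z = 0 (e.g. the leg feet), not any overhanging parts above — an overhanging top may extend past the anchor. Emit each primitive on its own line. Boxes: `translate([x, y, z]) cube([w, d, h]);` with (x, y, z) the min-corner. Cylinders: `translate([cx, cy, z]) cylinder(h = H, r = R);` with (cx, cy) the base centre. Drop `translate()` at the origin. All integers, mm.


translate([423, 340, 0]) cylinder(h = 19, r = 90);


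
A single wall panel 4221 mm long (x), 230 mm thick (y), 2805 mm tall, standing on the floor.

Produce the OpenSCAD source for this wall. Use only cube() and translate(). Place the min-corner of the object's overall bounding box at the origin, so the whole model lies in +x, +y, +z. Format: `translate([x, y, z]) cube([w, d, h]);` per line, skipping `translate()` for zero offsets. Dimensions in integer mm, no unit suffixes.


cube([4221, 230, 2805]);


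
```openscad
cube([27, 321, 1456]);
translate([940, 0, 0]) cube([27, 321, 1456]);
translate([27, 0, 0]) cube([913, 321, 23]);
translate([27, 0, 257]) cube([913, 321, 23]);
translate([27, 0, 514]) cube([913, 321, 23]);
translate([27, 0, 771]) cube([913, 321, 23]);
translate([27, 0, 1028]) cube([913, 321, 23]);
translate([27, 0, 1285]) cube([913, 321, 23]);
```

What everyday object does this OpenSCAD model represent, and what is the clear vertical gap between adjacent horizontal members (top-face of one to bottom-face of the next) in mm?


A bookshelf. The clear shelf gap is 234 mm.

Two tall side panels with 6 horizontal boards between them — a bookshelf. The first two shelf undersides are at z = 0 and z = 257; with shelf thickness 23, the clear gap is 257 − 0 − 23 = 234 mm.


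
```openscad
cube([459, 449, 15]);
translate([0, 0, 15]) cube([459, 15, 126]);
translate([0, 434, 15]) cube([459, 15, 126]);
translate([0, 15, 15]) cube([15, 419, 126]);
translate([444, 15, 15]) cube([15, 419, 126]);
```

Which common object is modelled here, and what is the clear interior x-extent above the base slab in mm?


An open box. The internal width is 429 mm.

A 459×449 base slab with four walls standing on it — an open box. The base is 459 mm wide and the walls are 15 mm thick, so the internal width is 459 − 2 × 15 = 429 mm.


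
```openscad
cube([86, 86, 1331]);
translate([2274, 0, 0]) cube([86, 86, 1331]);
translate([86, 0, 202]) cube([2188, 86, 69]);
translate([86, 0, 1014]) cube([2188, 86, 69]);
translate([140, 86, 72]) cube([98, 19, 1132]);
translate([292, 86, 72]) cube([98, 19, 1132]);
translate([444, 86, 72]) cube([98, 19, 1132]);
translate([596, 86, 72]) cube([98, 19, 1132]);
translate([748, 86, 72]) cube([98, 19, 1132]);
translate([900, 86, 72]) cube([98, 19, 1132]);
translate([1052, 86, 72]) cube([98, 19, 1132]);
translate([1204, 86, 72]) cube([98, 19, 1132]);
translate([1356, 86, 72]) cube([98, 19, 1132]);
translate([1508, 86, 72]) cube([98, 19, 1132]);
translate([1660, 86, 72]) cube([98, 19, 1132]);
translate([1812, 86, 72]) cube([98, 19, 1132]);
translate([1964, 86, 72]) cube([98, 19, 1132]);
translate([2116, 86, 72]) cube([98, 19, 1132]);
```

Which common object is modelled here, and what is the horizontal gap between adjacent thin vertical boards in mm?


A fence section. The picket gap is 54 mm.

Two posts, two rails, 14 pickets — a fence section. Span 2188 mm holds 14 pickets of 98 mm with 15 equal gaps: ⌊(2188 − 14·98) / 15⌋ = 54 mm.


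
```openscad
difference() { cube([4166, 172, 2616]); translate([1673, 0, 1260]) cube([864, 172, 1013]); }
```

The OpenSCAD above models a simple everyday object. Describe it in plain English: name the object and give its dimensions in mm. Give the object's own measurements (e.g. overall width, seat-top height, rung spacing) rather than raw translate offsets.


A wall 4166 mm long (x), 172 mm thick (y), 2616 mm tall, with a rectangular window opening cut through it. The opening is 864 mm wide and 1013 mm tall; its sill is at z = 1260 mm and its near (−x) edge is 1673 mm from the wall's −x end. The opening passes through the full wall thickness.


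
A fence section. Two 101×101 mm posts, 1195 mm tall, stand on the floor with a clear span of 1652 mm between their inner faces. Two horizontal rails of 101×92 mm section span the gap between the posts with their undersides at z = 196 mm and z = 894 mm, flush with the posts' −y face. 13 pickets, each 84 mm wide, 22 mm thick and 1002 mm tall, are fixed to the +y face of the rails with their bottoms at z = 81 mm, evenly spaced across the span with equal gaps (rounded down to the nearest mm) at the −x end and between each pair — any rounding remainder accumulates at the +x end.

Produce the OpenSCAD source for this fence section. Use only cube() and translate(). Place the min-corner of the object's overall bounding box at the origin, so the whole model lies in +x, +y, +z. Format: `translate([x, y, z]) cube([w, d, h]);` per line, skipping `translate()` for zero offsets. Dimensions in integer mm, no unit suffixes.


cube([101, 101, 1195]);
translate([1753, 0, 0]) cube([101, 101, 1195]);
translate([101, 0, 196]) cube([1652, 101, 92]);
translate([101, 0, 894]) cube([1652, 101, 92]);
translate([141, 101, 81]) cube([84, 22, 1002]);
translate([265, 101, 81]) cube([84, 22, 1002]);
translate([389, 101, 81]) cube([84, 22, 1002]);
translate([513, 101, 81]) cube([84, 22, 1002]);
translate([637, 101, 81]) cube([84, 22, 1002]);
translate([761, 101, 81]) cube([84, 22, 1002]);
translate([885, 101, 81]) cube([84, 22, 1002]);
translate([1009, 101, 81]) cube([84, 22, 1002]);
translate([1133, 101, 81]) cube([84, 22, 1002]);
translate([1257, 101, 81]) cube([84, 22, 1002]);
translate([1381, 101, 81]) cube([84, 22, 1002]);
translate([1505, 101, 81]) cube([84, 22, 1002]);
translate([1629, 101, 81]) cube([84, 22, 1002]);


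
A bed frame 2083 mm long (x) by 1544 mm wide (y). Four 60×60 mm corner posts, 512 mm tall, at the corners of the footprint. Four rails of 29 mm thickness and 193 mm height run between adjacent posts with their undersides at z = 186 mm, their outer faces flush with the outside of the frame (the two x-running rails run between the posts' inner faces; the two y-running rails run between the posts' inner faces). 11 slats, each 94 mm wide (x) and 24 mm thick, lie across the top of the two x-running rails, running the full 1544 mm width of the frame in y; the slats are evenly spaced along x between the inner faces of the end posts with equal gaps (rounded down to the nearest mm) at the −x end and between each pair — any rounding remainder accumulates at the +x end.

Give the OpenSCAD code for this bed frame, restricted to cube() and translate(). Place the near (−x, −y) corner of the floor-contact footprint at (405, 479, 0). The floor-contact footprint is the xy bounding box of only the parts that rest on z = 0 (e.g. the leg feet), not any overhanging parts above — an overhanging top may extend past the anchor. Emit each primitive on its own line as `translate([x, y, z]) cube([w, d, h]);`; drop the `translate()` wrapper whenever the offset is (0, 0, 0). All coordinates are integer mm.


// slat z = rail_z + rail_h = 186 + 193 = 379
// slat gap = ⌊(1963 − 11·94) / 12⌋ = 77
translate([405, 479, 0]) cube([60, 60, 512]);
translate([405, 1963, 0]) cube([60, 60, 512]);
translate([2428, 479, 0]) cube([60, 60, 512]);
translate([2428, 1963, 0]) cube([60, 60, 512]);
translate([465, 479, 186]) cube([1963, 29, 193]);
translate([465, 1994, 186]) cube([1963, 29, 193]);
translate([405, 539, 186]) cube([29, 1424, 193]);
translate([2459, 539, 186]) cube([29, 1424, 193]);
translate([542, 479, 379]) cube([94, 1544, 24]);
translate([713, 479, 379]) cube([94, 1544, 24]);
translate([884, 479, 379]) cube([94, 1544, 24]);
translate([1055, 479, 379]) cube([94, 1544, 24]);
translate([1226, 479, 379]) cube([94, 1544, 24]);
translate([1397, 479, 379]) cube([94, 1544, 24]);
translate([1568, 479, 379]) cube([94, 1544, 24]);
translate([1739, 479, 379]) cube([94, 1544, 24]);
translate([1910, 479, 379]) cube([94, 1544, 24]);
translate([2081, 479, 379]) cube([94, 1544, 24]);
translate([2252, 479, 379]) cube([94, 1544, 24]);


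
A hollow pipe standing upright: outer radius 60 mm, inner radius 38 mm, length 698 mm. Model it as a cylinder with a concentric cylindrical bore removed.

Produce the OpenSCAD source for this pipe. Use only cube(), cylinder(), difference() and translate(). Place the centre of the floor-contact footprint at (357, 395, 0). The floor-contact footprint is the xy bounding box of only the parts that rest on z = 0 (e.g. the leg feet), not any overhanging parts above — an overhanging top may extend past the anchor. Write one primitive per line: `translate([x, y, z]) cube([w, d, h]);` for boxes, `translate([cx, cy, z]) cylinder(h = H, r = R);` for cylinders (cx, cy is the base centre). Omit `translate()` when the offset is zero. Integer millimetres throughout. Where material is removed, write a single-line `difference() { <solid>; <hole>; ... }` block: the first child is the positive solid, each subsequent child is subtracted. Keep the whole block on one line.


difference() { translate([357, 395, 0]) cylinder(h = 698, r = 60); translate([357, 395, 0]) cylinder(h = 698, r = 38); }


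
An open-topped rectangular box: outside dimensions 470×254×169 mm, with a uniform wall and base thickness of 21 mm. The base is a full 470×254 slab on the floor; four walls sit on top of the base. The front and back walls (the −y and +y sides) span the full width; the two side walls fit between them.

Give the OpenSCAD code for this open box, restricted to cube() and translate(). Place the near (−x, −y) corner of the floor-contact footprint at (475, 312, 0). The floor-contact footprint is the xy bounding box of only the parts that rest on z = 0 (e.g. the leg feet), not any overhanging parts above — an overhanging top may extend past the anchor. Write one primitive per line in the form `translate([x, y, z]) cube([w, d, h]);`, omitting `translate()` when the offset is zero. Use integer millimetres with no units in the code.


translate([475, 312, 0]) cube([470, 254, 21]);
translate([475, 312, 21]) cube([470, 21, 148]);
translate([475, 545, 21]) cube([470, 21, 148]);
translate([475, 333, 21]) cube([21, 212, 148]);
translate([924, 333, 21]) cube([21, 212, 148]);


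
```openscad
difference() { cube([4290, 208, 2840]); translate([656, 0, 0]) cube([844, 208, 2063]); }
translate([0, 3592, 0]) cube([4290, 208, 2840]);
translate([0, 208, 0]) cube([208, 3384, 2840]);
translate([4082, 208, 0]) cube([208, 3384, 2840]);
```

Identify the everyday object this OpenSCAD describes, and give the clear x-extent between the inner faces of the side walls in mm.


A single room. The interior width is 3874 mm.

Four walls enclosing a rectangle with a door in the front wall — a room. Outside width 4290 minus two 208 mm walls gives 3874 mm.


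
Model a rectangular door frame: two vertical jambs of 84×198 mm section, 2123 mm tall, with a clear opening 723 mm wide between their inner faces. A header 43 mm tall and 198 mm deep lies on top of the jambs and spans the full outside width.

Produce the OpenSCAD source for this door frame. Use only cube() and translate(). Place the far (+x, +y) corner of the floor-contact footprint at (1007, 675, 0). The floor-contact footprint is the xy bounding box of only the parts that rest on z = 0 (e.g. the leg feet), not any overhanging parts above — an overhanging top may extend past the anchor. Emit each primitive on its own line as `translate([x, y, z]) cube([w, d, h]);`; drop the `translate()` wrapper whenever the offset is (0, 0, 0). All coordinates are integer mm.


translate([116, 477, 0]) cube([84, 198, 2123]);
translate([923, 477, 0]) cube([84, 198, 2123]);
translate([116, 477, 2123]) cube([891, 198, 43]);


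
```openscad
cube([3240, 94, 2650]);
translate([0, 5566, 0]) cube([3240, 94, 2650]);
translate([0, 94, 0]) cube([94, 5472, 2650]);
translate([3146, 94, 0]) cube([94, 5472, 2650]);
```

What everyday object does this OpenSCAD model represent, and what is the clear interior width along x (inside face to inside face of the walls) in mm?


A house (or room) frame. The interior width is 3052 mm.

Four 2650 mm walls enclosing a rectangle with no floor or roof — a room or house frame. Outside width is 3240 mm and wall thickness is 94 mm, so the interior width is 3240 − 2 × 94 = 3052 mm.


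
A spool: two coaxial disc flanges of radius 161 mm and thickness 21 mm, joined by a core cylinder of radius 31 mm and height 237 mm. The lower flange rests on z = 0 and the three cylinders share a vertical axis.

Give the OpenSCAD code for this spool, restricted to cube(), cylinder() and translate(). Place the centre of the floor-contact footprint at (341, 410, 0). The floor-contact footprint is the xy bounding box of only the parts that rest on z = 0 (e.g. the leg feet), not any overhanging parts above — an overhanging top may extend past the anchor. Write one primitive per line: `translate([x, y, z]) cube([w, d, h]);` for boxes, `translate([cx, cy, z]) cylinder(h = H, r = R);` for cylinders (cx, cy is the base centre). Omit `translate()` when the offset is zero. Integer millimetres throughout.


translate([341, 410, 0]) cylinder(h = 21, r = 161);
translate([341, 410, 21]) cylinder(h = 237, r = 31);
translate([341, 410, 258]) cylinder(h = 21, r = 161);


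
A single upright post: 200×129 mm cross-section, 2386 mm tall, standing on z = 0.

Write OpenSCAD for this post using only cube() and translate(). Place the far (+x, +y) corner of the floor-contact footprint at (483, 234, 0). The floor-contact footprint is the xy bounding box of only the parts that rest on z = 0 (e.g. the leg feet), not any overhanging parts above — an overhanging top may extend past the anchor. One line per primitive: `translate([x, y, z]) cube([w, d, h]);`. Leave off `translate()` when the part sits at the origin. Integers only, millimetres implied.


translate([283, 105, 0]) cube([200, 129, 2386]);


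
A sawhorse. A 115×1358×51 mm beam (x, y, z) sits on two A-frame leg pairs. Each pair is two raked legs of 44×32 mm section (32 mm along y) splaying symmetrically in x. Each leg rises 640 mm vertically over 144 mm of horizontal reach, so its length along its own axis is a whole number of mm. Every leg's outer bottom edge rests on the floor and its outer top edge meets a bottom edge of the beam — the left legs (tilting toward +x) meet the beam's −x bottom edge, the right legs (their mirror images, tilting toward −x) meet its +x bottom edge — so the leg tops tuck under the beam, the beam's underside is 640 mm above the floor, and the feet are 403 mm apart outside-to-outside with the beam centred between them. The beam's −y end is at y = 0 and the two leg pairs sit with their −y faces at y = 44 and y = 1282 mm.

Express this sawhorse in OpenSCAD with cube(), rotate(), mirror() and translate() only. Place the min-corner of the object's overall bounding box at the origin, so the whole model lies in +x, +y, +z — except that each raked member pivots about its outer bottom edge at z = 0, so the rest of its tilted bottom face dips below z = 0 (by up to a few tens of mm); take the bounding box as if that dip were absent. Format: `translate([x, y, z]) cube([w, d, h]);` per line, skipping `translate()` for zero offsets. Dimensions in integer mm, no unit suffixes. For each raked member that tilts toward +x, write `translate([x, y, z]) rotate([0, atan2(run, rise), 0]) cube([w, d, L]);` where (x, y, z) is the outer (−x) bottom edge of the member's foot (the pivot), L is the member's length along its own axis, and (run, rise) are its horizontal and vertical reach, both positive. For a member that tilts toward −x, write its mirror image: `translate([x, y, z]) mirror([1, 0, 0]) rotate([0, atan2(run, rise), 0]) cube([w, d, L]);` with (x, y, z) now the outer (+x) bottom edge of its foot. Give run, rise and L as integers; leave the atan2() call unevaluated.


translate([144, 0, 640]) cube([115, 1358, 51]);
translate([0, 44, 0]) rotate([0, atan2(144, 640), 0]) cube([44, 32, 656]);
translate([403, 44, 0]) mirror([1, 0, 0]) rotate([0, atan2(144, 640), 0]) cube([44, 32, 656]);
translate([0, 1282, 0]) rotate([0, atan2(144, 640), 0]) cube([44, 32, 656]);
translate([403, 1282, 0]) mirror([1, 0, 0]) rotate([0, atan2(144, 640), 0]) cube([44, 32, 656]);


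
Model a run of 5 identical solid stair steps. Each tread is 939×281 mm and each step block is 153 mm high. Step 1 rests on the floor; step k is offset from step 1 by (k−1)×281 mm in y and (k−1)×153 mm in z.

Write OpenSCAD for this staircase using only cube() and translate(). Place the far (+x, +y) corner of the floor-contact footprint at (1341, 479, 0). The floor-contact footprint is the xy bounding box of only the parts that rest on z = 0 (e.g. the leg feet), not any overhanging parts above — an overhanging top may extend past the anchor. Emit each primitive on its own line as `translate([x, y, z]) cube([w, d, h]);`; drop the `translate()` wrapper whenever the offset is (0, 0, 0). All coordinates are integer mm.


translate([402, 198, 0]) cube([939, 281, 153]);
translate([402, 479, 153]) cube([939, 281, 153]);
translate([402, 760, 306]) cube([939, 281, 153]);
translate([402, 1041, 459]) cube([939, 281, 153]);
translate([402, 1322, 612]) cube([939, 281, 153]);


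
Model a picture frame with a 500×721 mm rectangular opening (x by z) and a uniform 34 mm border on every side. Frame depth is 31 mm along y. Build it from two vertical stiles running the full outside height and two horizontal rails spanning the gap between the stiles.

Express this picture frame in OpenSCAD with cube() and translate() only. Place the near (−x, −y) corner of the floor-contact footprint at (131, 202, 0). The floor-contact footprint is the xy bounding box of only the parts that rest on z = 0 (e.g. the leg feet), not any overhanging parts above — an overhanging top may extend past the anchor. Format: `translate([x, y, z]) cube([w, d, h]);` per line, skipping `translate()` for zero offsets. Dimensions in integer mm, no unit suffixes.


translate([131, 202, 0]) cube([34, 31, 789]);
translate([665, 202, 0]) cube([34, 31, 789]);
translate([165, 202, 0]) cube([500, 31, 34]);
translate([165, 202, 755]) cube([500, 31, 34]);


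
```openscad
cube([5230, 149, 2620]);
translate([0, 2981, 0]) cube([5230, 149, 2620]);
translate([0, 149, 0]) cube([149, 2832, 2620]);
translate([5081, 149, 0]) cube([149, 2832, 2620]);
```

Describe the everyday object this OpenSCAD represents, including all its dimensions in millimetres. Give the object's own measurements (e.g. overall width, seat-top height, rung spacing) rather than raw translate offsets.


The wall frame of a small rectangular building: four walls, each 2620 mm tall and 149 mm thick, enclosing a footprint 5230 mm (x) by 3130 mm (y) outside-to-outside, with no floor or roof. The front and back walls (the −y and +y sides) span the full width; the two side walls fit between them.


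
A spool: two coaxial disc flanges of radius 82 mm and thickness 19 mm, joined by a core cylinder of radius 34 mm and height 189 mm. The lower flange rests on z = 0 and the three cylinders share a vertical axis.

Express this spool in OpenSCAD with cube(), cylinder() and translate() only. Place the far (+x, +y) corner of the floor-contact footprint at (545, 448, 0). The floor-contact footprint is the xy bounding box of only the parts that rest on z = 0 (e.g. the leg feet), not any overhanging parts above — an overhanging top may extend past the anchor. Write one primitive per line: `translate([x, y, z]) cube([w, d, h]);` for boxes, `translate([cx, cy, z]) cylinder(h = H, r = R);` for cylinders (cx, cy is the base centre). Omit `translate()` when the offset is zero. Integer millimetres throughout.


translate([463, 366, 0]) cylinder(h = 19, r = 82);
translate([463, 366, 19]) cylinder(h = 189, r = 34);
translate([463, 366, 208]) cylinder(h = 19, r = 82);


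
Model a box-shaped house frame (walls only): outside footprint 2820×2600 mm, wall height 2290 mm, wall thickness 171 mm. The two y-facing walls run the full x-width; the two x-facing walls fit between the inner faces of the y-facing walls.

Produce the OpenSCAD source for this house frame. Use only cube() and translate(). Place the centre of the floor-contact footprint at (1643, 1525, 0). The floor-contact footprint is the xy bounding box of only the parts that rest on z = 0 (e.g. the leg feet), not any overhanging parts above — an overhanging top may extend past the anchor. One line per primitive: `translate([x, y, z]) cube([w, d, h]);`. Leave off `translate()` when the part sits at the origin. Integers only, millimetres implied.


translate([233, 225, 0]) cube([2820, 171, 2290]);
translate([233, 2654, 0]) cube([2820, 171, 2290]);
translate([233, 396, 0]) cube([171, 2258, 2290]);
translate([2882, 396, 0]) cube([171, 2258, 2290]);


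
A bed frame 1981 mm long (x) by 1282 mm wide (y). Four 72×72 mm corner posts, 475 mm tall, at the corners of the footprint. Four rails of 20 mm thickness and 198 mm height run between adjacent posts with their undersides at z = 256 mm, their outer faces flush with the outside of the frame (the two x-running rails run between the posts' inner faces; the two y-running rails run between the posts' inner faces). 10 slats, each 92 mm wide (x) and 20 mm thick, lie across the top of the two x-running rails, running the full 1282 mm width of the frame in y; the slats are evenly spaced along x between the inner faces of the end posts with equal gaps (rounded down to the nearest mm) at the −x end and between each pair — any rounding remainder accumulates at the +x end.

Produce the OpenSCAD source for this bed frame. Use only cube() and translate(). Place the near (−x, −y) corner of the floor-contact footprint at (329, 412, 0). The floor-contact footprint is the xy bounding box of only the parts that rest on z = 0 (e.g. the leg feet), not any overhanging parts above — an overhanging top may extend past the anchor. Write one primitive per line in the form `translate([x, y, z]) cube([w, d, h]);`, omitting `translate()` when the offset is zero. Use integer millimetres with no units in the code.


translate([329, 412, 0]) cube([72, 72, 475]);
translate([329, 1622, 0]) cube([72, 72, 475]);
translate([2238, 412, 0]) cube([72, 72, 475]);
translate([2238, 1622, 0]) cube([72, 72, 475]);
translate([401, 412, 256]) cube([1837, 20, 198]);
translate([401, 1674, 256]) cube([1837, 20, 198]);
translate([329, 484, 256]) cube([20, 1138, 198]);
translate([2290, 484, 256]) cube([20, 1138, 198]);
translate([484, 412, 454]) cube([92, 1282, 20]);
translate([659, 412, 454]) cube([92, 1282, 20]);
translate([834, 412, 454]) cube([92, 1282, 20]);
translate([1009, 412, 454]) cube([92, 1282, 20]);
translate([1184, 412, 454]) cube([92, 1282, 20]);
translate([1359, 412, 454]) cube([92, 1282, 20]);
translate([1534, 412, 454]) cube([92, 1282, 20]);
translate([1709, 412, 454]) cube([92, 1282, 20]);
translate([1884, 412, 454]) cube([92, 1282, 20]);
translate([2059, 412, 454]) cube([92, 1282, 20]);


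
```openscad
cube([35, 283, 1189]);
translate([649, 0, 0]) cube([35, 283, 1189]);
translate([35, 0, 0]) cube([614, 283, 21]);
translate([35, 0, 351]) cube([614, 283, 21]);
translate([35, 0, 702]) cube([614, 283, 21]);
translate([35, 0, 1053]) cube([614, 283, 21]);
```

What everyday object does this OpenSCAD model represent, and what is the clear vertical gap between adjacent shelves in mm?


A bookshelf. The clear shelf gap is 330 mm.

Two tall side panels with 4 horizontal boards between them — a bookshelf. The first two shelf undersides are at z = 0 and z = 351; with shelf thickness 21, the clear gap is 351 − 0 − 21 = 330 mm.


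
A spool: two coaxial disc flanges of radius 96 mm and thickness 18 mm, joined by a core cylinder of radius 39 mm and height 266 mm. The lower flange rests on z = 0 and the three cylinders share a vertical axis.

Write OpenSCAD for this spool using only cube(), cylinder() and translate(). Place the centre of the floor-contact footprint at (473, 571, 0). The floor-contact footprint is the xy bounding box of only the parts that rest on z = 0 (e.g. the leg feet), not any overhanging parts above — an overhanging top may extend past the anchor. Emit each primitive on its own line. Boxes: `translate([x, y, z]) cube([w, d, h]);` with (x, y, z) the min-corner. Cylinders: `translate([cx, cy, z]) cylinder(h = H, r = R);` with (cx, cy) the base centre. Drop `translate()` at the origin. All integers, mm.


translate([473, 571, 0]) cylinder(h = 18, r = 96);
translate([473, 571, 18]) cylinder(h = 266, r = 39);
translate([473, 571, 284]) cylinder(h = 18, r = 96);


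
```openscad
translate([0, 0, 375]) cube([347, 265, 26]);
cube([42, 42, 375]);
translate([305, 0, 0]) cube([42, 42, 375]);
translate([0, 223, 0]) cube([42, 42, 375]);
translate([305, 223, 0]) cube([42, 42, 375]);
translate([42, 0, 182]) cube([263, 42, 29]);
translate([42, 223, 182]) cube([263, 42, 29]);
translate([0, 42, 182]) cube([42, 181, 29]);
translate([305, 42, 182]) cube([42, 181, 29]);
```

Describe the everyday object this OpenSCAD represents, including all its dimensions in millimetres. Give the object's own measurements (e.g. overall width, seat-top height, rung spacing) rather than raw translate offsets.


A simple wooden stool: a rectangular seat 347 mm (x) by 265 mm (y), 26 mm thick, top face at z = 401 mm, on four square legs, each 42×42 mm in cross-section. The legs rest on z = 0, each flush with a corner of the seat. Four stretchers, 42 mm wide and 29 mm tall, connect adjacent legs with their undersides at z = 182 mm, each running between the inner faces of the legs it joins and aligned with the legs' outer faces on the other axis.


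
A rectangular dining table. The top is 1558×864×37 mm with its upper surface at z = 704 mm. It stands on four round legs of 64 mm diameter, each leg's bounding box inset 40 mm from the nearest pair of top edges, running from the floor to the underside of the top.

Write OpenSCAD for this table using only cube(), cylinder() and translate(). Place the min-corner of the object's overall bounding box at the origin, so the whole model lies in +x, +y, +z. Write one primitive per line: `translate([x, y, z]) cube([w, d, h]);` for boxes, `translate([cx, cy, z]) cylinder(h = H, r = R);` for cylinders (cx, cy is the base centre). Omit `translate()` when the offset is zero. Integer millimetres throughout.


translate([0, 0, 667]) cube([1558, 864, 37]);
translate([72, 72, 0]) cylinder(h = 667, r = 32);
translate([1486, 72, 0]) cylinder(h = 667, r = 32);
translate([72, 792, 0]) cylinder(h = 667, r = 32);
translate([1486, 792, 0]) cylinder(h = 667, r = 32);
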